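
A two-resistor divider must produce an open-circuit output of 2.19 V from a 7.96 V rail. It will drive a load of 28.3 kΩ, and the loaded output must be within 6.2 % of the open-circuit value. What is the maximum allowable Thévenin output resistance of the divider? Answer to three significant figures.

Loading drop = R_th/(R_th + R_L) ≤ 0.0620, so R_th ≤ R_L · ε/(1−ε) = 28.3 kΩ × 0.0620/0.9380 = 1.87 kΩ.
(Any R1, R2 with R2/(R1+R2) = 0.275 and R1‖R2 ≤ 1.87 kΩ will meet the spec.)

R_th ≤ 1.87 kΩ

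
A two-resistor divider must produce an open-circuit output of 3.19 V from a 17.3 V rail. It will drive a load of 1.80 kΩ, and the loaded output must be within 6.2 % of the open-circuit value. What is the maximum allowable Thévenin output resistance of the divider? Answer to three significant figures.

R_th ≤ 119 Ω

Loading drop = R_th/(R_th + R_L) ≤ 0.0620, so R_th ≤ R_L · ε/(1−ε) = 1.80 kΩ × 0.0620/0.9380 = 119 Ω.
(Any R1, R2 with R2/(R1+R2) = 0.184 and R1‖R2 ≤ 119 Ω will meet the spec.)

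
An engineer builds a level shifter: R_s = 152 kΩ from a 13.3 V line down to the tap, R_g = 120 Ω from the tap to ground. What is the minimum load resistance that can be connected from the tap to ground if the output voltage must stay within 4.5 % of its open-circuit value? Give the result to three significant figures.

Output resistance R_th = R_s‖R_g = (152000 × 120)/152100 = 119.9 Ω.
The fractional drop is R_th/(R_th + R_L); requiring this ≤ 0.0450 gives R_L ≥ R_th(1/0.0450 − 1) = 119.9 × 21.22 = 2.54 kΩ.

R_L(min) ≈ 2.54 kΩ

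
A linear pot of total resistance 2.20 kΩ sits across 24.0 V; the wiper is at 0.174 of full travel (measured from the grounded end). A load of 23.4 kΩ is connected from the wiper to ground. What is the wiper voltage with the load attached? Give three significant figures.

V ≈ 4.12 V

The wiper splits the pot into (1−α)R = 1817 Ω above and αR = 382.8 Ω below.
Lower section ‖ load = 376.6 Ω.
V_wiper = 24.0 × 376.6/(1817 + 376.6) = 4.12 V.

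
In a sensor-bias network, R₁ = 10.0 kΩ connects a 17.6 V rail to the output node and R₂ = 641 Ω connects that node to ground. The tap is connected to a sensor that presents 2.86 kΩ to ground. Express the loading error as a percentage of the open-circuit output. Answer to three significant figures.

The divider's output (Thévenin) resistance is R₁‖R₂ = 602.4 Ω.
Fractional drop under load = R_th/(R_th + R_L) = 602.4 / (602.4 + 2860) = 0.1740.
So the output falls by 17.4 %.

17.4 %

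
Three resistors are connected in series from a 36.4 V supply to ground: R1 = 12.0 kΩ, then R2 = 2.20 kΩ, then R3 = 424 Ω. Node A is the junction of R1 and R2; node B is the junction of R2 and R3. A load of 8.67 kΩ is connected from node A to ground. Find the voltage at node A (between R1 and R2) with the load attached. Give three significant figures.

V ≈ 5.23 V

Below node A the series string R2+R3 = 2624 Ω sits in parallel with the 8670 Ω load: 2014 Ω.
V_A = 36.4 × 2014/(12000 + 2014) = 5.23 V.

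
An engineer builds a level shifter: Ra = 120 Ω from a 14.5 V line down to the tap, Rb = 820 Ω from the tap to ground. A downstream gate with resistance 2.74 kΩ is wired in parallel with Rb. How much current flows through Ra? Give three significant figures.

Rb‖R_L = 631.1 Ω, so the source sees Ra + Rb‖R_L = 751.1 Ω.
I = 14.5 V / 751.1 Ω = 19.3 mA.

I ≈ 19.3 mA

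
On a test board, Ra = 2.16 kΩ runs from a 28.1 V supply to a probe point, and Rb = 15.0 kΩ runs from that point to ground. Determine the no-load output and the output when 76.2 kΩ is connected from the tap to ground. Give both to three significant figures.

Open-circuit: V = 28.1 × 15.0/(2.16 + 15.0) = 24.6 V.
With the load, Rb becomes Rb‖R_L = 12.53 kΩ, so V = 28.1 × 12.53/14.69 = 24.0 V.

Unloaded: 24.6 V; loaded: 24.0 V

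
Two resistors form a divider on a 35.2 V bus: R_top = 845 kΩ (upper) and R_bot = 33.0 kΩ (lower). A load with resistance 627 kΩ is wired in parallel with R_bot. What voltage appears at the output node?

V_out ≈ 1.26 V

The load sits in parallel with R_bot: R_bot‖R_L = (33.0 × 627) / (33.0 + 627) = 31.35 kΩ.
V_out = 35.2 × 31.35 / (845 + 31.35) = 35.2 × 31.35/876.4 = 1.26 V.
(Unloaded it would have been 1.32 V.)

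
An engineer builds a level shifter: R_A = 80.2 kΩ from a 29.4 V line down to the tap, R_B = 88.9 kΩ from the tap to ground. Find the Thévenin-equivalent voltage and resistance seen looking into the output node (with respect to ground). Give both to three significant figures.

V_th is the open-circuit tap voltage: 29.4 × 88.9/(80.2 + 88.9) = 15.5 V.
With the supply zeroed, R_A and R_B appear in parallel from the tap: R_th = R_A‖R_B = (80.2 × 88.9)/169.1 = 42.2 kΩ.

V_th = 15.5 V, R_th = 42.2 kΩ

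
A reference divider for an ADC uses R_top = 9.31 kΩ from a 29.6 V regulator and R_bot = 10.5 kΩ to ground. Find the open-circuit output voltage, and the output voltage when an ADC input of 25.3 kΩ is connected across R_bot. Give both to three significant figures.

Unloaded: 15.7 V; loaded: 13.1 V

Open-circuit: V = 29.6 × 10.5/(9.31 + 10.5) = 15.7 V.
With the load, R_bot becomes R_bot‖R_L = 7.420 kΩ, so V = 29.6 × 7.420/16.73 = 13.1 V.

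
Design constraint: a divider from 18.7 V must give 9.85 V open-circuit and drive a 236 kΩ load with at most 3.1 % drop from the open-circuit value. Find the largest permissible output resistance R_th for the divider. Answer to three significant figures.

R_th ≤ 7.55 kΩ

Loading drop = R_th/(R_th + R_L) ≤ 0.0310, so R_th ≤ R_L · ε/(1−ε) = 236 kΩ × 0.0310/0.9690 = 7.55 kΩ.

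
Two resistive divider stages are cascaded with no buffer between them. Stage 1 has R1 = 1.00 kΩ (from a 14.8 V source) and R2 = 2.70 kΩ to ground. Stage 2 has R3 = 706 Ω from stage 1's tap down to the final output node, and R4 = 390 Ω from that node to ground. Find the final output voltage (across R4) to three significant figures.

Stage 2 presents R3+R4 = 1096 Ω as a load on stage 1's tap.
Stage 1's lower leg becomes R2‖(R3+R4) = 779.6 Ω, so V_mid = 14.8 × 779.6/1780 = 6.483 V.
Stage 2 is itself unloaded: V_out = V_mid × R4/(R3+R4) = 6.483 × 390/1096 = 2.31 V.

V_out ≈ 2.31 V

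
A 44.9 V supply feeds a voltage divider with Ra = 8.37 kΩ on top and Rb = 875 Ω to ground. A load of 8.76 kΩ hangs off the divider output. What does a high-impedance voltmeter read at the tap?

V_out ≈ 3.90 V

The load sits in parallel with Rb: Rb‖R_L = (875 × 8760) / (875 + 8760) = 795.5 Ω.
V_out = 44.9 × 795.5 / (8370 + 795.5) = 44.9 × 795.5/9166 = 3.90 V.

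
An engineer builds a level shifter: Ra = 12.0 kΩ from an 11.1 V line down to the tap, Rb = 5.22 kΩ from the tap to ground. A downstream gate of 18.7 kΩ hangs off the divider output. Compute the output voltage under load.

The load sits in parallel with Rb: Rb‖R_L = (5.22 × 18.7) / (5.22 + 18.7) = 4.081 kΩ.
V_out = 11.1 × 4.081 / (12.0 + 4.081) = 11.1 × 4.081/16.08 = 2.82 V.

V_out ≈ 2.82 V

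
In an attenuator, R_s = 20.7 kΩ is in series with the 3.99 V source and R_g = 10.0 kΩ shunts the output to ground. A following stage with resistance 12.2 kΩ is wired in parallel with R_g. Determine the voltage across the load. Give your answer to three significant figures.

The load sits in parallel with R_g: R_g‖R_L = (10.0 × 12.2) / (10.0 + 12.2) = 5.495 kΩ.
V_out = 3.99 × 5.495 / (20.7 + 5.495) = 3.99 × 5.495/26.20 = 0.837 V.

V_out ≈ 0.837 V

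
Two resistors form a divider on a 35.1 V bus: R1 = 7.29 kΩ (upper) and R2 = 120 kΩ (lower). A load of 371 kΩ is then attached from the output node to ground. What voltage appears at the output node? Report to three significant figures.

V_out ≈ 32.5 V

The load sits in parallel with R2: R2‖R_L = (120 × 371) / (120 + 371) = 90.67 kΩ.
V_out = 35.1 × 90.67 / (7.29 + 90.67) = 35.1 × 90.67/97.96 = 32.5 V.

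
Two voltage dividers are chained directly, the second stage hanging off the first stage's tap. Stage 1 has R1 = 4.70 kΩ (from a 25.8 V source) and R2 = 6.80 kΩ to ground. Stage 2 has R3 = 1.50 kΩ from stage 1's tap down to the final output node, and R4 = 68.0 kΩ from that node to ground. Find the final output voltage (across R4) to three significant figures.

Stage 2 presents R3+R4 = 69.50 kΩ as a load on stage 1's tap.
Stage 1's lower leg becomes R2‖(R3+R4) = 6.194 kΩ, so V_mid = 25.8 × 6.194/10.89 = 14.67 V.
Stage 2 is itself unloaded: V_out = V_mid × R4/(R3+R4) = 14.67 × 68.0/69.50 = 14.4 V.

V_out ≈ 14.4 V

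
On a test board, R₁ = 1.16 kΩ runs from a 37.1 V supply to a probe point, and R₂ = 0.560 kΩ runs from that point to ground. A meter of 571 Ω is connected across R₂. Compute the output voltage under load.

V_out ≈ 7.27 V

The load sits in parallel with R₂: R₂‖R_L = (560 × 571) / (560 + 571) = 282.7 Ω.
V_out = 37.1 × 282.7 / (1160 + 282.7) = 37.1 × 282.7/1443 = 7.27 V.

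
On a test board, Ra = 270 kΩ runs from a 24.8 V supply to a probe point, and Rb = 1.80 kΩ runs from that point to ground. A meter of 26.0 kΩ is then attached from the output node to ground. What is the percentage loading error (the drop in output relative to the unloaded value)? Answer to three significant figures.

The divider's output (Thévenin) resistance is Ra‖Rb = 1.788 kΩ.
Fractional drop under load = R_th/(R_th + R_L) = 1.788 / (1.788 + 26.0) = 0.06435.
So the output falls by 6.43 %.

6.43 %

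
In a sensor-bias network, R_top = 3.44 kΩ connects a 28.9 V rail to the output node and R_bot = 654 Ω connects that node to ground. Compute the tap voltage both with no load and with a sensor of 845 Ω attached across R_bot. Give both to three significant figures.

Open-circuit: V = 28.9 × 654/(3440 + 654) = 4.62 V.
With the load, R_bot becomes R_bot‖R_L = 368.7 Ω, so V = 28.9 × 368.7/3809 = 2.80 V.

Unloaded: 4.62 V; loaded: 2.80 V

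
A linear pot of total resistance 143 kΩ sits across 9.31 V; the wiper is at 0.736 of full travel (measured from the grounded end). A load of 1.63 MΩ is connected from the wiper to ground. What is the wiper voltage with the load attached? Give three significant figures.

The wiper splits the pot into (1−α)R = 37.75 kΩ above and αR = 105.2 kΩ below.
Lower section ‖ load = 98.86 kΩ.
V_wiper = 9.31 × 98.86/(37.75 + 98.86) = 6.74 V.

V ≈ 6.74 V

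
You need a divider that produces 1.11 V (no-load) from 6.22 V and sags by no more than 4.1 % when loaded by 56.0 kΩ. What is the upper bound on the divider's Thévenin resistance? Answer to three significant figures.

R_th ≤ 2.39 kΩ

Loading drop = R_th/(R_th + R_L) ≤ 0.0410, so R_th ≤ R_L · ε/(1−ε) = 56.0 kΩ × 0.0410/0.9590 = 2.39 kΩ.
(Any R1, R2 with R2/(R1+R2) = 0.178 and R1‖R2 ≤ 2.39 kΩ will meet the spec.)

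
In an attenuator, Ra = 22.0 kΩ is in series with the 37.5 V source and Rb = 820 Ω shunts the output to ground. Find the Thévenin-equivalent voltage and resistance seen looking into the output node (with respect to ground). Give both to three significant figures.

V_th is the open-circuit tap voltage: 37.5 × 820/(22000 + 820) = 1.35 V.
With the supply zeroed, Ra and Rb appear in parallel from the tap: R_th = Ra‖Rb = (22000 × 820)/22820 = 791 Ω.

V_th = 1.35 V, R_th = 791 Ω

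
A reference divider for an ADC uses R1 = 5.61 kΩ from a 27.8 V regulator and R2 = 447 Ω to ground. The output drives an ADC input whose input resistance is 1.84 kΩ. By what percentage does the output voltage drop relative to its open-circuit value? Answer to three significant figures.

The divider's output (Thévenin) resistance is R1‖R2 = 414.0 Ω.
Fractional drop under load = R_th/(R_th + R_L) = 414.0 / (414.0 + 1840) = 0.1837.
So the output falls by 18.4 %.

18.4 %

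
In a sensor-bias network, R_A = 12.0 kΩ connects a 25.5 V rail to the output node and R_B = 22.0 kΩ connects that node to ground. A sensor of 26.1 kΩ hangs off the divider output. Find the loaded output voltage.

The load sits in parallel with R_B: R_B‖R_L = (22.0 × 26.1) / (22.0 + 26.1) = 11.94 kΩ.
V_out = 25.5 × 11.94 / (12.0 + 11.94) = 25.5 × 11.94/23.94 = 12.7 V.

V_out ≈ 12.7 V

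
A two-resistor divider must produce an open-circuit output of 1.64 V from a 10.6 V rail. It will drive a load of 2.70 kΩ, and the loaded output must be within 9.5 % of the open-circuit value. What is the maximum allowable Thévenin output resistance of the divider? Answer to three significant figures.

Loading drop = R_th/(R_th + R_L) ≤ 0.0950, so R_th ≤ R_L · ε/(1−ε) = 2.70 kΩ × 0.0950/0.9050 = 283 Ω.
(Any R1, R2 with R2/(R1+R2) = 0.155 and R1‖R2 ≤ 283 Ω will meet the spec.)

R_th ≤ 283 Ω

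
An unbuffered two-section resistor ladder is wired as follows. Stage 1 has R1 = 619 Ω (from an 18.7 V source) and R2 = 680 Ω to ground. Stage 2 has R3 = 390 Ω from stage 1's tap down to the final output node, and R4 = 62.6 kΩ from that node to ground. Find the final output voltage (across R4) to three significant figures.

V_out ≈ 9.68 V

Stage 2 presents R3+R4 = 62990 Ω as a load on stage 1's tap.
Stage 1's lower leg becomes R2‖(R3+R4) = 672.7 Ω, so V_mid = 18.7 × 672.7/1292 = 9.739 V.
Stage 2 is itself unloaded: V_out = V_mid × R4/(R3+R4) = 9.739 × 62600/62990 = 9.68 V.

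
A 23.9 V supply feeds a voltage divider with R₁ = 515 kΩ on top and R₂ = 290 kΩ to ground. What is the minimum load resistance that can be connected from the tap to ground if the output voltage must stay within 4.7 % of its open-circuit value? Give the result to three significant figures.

R_L(min) ≈ 3.76 MΩ

Output resistance R_th = R₁‖R₂ = (515 × 290)/805.0 = 185.5 kΩ.
The fractional drop is R_th/(R_th + R_L); requiring this ≤ 0.0470 gives R_L ≥ R_th(1/0.0470 − 1) = 185.5 × 20.28 = 3.76 MΩ.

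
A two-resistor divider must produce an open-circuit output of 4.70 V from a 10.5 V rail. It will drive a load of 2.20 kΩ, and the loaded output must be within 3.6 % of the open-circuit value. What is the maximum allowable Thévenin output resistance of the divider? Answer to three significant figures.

Loading drop = R_th/(R_th + R_L) ≤ 0.0360, so R_th ≤ R_L · ε/(1−ε) = 2.20 kΩ × 0.0360/0.9640 = 82.2 Ω.

R_th ≤ 82.2 Ω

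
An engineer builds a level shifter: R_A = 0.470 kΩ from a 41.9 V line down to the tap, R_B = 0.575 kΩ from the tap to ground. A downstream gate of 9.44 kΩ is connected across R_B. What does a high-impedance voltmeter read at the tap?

V_out ≈ 22.4 V

The load sits in parallel with R_B: R_B‖R_L = (575 × 9440) / (575 + 9440) = 542.0 Ω.
V_out = 41.9 × 542.0 / (470 + 542.0) = 41.9 × 542.0/1012 = 22.4 V.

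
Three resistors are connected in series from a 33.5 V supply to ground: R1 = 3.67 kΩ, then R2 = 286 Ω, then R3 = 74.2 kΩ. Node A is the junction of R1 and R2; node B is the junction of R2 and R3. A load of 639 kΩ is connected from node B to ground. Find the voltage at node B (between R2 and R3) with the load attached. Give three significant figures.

V ≈ 31.6 V

At node B, R3 is in parallel with the load: R3‖R_L = 66480 Ω.
Below node A the resistance is R2 + (R3‖R_L) = 66770 Ω, so V_A = 33.5 × 66770/70440 = 31.75 V.
Then V_B = V_A × (R3‖R_L)/(R2 + R3‖R_L) = 31.75 × 66480/66770 = 31.6 V.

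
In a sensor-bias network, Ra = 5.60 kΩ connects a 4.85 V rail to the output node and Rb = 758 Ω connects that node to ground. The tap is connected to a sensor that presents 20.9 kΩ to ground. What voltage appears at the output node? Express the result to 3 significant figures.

The load sits in parallel with Rb: Rb‖R_L = (758 × 20900) / (758 + 20900) = 731.5 Ω.
V_out = 4.85 × 731.5 / (5600 + 731.5) = 4.85 × 731.5/6331 = 0.560 V.

V_out ≈ 0.560 V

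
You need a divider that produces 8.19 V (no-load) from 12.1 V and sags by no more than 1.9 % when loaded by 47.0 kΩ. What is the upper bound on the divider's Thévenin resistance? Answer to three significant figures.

R_th ≤ 910 Ω

Loading drop = R_th/(R_th + R_L) ≤ 0.0190, so R_th ≤ R_L · ε/(1−ε) = 47.0 kΩ × 0.0190/0.9810 = 910 Ω.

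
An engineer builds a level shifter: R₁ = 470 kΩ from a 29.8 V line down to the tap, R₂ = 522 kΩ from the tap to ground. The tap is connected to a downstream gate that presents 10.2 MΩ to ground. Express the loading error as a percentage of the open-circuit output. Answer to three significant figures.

2.37 %

The divider's output (Thévenin) resistance is R₁‖R₂ = 247.3 kΩ.
Fractional drop under load = R_th/(R_th + R_L) = 247.3 / (247.3 + 10200) = 0.02367.
So the output falls by 2.37 %.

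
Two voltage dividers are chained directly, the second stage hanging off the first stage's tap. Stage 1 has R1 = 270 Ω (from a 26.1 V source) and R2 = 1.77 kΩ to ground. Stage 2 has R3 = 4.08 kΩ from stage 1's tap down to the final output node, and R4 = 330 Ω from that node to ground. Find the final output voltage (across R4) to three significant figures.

V_out ≈ 1.61 V

Stage 2 presents R3+R4 = 4410 Ω as a load on stage 1's tap.
Stage 1's lower leg becomes R2‖(R3+R4) = 1263 Ω, so V_mid = 26.1 × 1263/1533 = 21.50 V.
Stage 2 is itself unloaded: V_out = V_mid × R4/(R3+R4) = 21.50 × 330/4410 = 1.61 V.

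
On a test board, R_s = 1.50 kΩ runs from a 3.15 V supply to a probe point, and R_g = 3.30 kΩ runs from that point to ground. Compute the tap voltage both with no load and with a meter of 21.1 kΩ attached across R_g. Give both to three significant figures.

Open-circuit: V = 3.15 × 3.30/(1.50 + 3.30) = 2.17 V.
With the load, R_g becomes R_g‖R_L = 2.854 kΩ, so V = 3.15 × 2.854/4.354 = 2.06 V.

Unloaded: 2.17 V; loaded: 2.06 V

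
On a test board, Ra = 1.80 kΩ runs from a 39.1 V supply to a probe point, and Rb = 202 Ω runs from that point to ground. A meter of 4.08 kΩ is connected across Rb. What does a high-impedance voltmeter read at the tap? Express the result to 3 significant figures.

V_out ≈ 3.78 V

The load sits in parallel with Rb: Rb‖R_L = (202 × 4080) / (202 + 4080) = 192.5 Ω.
V_out = 39.1 × 192.5 / (1800 + 192.5) = 39.1 × 192.5/1992 = 3.78 V.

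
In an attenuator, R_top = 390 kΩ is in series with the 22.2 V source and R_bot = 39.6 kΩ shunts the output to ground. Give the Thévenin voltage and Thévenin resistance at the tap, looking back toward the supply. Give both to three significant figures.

V_th = 2.05 V, R_th = 35.9 kΩ

V_th is the open-circuit tap voltage: 22.2 × 39.6/(390 + 39.6) = 2.05 V.
With the supply zeroed, R_top and R_bot appear in parallel from the tap: R_th = R_top‖R_bot = (390 × 39.6)/429.6 = 35.9 kΩ.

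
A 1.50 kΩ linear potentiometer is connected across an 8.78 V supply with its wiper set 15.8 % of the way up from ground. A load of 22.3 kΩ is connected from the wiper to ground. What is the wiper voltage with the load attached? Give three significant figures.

The wiper splits the pot into (1−α)R = 1263 Ω above and αR = 237.0 Ω below.
Lower section ‖ load = 234.5 Ω.
V_wiper = 8.78 × 234.5/(1263 + 234.5) = 1.37 V.

V ≈ 1.37 V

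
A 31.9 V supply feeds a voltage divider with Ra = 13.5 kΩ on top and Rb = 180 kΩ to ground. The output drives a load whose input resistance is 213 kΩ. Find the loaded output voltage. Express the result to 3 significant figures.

V_out ≈ 28.0 V

The load sits in parallel with Rb: Rb‖R_L = (180 × 213) / (180 + 213) = 97.56 kΩ.
V_out = 31.9 × 97.56 / (13.5 + 97.56) = 31.9 × 97.56/111.1 = 28.0 V.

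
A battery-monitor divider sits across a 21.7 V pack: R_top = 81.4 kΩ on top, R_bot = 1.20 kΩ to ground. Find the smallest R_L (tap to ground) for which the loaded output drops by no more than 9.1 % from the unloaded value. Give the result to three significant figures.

Output resistance R_th = R_top‖R_bot = (81.4 × 1.20)/82.60 = 1.183 kΩ.
The fractional drop is R_th/(R_th + R_L); requiring this ≤ 0.0910 gives R_L ≥ R_th(1/0.0910 − 1) = 1.183 × 9.989 = 11.8 kΩ.

R_L(min) ≈ 11.8 kΩ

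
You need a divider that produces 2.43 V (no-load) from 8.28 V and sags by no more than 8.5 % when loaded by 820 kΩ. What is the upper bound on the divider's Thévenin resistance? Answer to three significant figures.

Loading drop = R_th/(R_th + R_L) ≤ 0.0850, so R_th ≤ R_L · ε/(1−ε) = 820 kΩ × 0.0850/0.9150 = 76.2 kΩ.

R_th ≤ 76.2 kΩ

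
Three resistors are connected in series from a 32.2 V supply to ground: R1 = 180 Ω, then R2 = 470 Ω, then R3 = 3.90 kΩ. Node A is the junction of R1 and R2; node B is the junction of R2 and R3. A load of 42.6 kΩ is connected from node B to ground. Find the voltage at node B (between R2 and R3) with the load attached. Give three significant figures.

At node B, R3 is in parallel with the load: R3‖R_L = 3573 Ω.
Below node A the resistance is R2 + (R3‖R_L) = 4043 Ω, so V_A = 32.2 × 4043/4223 = 30.83 V.
Then V_B = V_A × (R3‖R_L)/(R2 + R3‖R_L) = 30.83 × 3573/4043 = 27.2 V.

V ≈ 27.2 V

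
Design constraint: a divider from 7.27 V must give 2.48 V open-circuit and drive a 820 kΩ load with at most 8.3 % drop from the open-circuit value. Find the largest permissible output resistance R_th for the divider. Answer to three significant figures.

Loading drop = R_th/(R_th + R_L) ≤ 0.0830, so R_th ≤ R_L · ε/(1−ε) = 820 kΩ × 0.0830/0.9170 = 74.2 kΩ.
(Any R1, R2 with R2/(R1+R2) = 0.341 and R1‖R2 ≤ 74.2 kΩ will meet the spec.)

R_th ≤ 74.2 kΩ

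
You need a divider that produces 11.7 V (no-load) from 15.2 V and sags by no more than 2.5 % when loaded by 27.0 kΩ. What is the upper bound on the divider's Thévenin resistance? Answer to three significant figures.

Loading drop = R_th/(R_th + R_L) ≤ 0.0250, so R_th ≤ R_L · ε/(1−ε) = 27.0 kΩ × 0.0250/0.9750 = 692 Ω.
(Any R1, R2 with R2/(R1+R2) = 0.770 and R1‖R2 ≤ 692 Ω will meet the spec.)

R_th ≤ 692 Ω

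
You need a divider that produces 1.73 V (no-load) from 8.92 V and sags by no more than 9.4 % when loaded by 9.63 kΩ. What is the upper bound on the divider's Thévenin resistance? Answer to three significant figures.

R_th ≤ 999 Ω

Loading drop = R_th/(R_th + R_L) ≤ 0.0940, so R_th ≤ R_L · ε/(1−ε) = 9.63 kΩ × 0.0940/0.9060 = 999 Ω.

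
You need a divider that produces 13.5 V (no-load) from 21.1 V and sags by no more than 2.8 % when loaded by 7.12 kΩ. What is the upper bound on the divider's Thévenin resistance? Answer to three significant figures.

R_th ≤ 205 Ω

Loading drop = R_th/(R_th + R_L) ≤ 0.0280, so R_th ≤ R_L · ε/(1−ε) = 7.12 kΩ × 0.0280/0.9720 = 205 Ω.
(Any R1, R2 with R2/(R1+R2) = 0.640 and R1‖R2 ≤ 205 Ω will meet the spec.)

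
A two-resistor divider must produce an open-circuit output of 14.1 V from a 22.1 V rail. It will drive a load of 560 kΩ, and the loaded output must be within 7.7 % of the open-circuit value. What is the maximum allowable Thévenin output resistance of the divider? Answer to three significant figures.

Loading drop = R_th/(R_th + R_L) ≤ 0.0770, so R_th ≤ R_L · ε/(1−ε) = 560 kΩ × 0.0770/0.9230 = 46.7 kΩ.

R_th ≤ 46.7 kΩ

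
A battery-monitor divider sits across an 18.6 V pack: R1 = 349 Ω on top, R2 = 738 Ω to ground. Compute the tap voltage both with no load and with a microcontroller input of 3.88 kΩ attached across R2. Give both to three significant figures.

Unloaded: 12.6 V; loaded: 11.9 V

Open-circuit: V = 18.6 × 738/(349 + 738) = 12.6 V.
With the load, R2 becomes R2‖R_L = 620.1 Ω, so V = 18.6 × 620.1/969.1 = 11.9 V.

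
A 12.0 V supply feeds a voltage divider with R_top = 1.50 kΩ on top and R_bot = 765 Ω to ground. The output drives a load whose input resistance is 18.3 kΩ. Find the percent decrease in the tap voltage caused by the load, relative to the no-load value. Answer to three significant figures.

2.69 %

The divider's output (Thévenin) resistance is R_top‖R_bot = 506.6 Ω.
Fractional drop under load = R_th/(R_th + R_L) = 506.6 / (506.6 + 18300) = 0.02694.
So the output falls by 2.69 %.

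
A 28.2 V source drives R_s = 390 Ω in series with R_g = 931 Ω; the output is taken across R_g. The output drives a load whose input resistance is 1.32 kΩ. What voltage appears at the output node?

The load sits in parallel with R_g: R_g‖R_L = (931 × 1320) / (931 + 1320) = 545.9 Ω.
V_out = 28.2 × 545.9 / (390 + 545.9) = 28.2 × 545.9/935.9 = 16.4 V.

V_out ≈ 16.4 V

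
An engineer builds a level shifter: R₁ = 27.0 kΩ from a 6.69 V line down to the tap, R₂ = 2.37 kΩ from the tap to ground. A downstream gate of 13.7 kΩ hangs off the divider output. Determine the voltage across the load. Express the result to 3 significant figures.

V_out ≈ 0.466 V

The load sits in parallel with R₂: R₂‖R_L = (2.37 × 13.7) / (2.37 + 13.7) = 2.020 kΩ.
V_out = 6.69 × 2.020 / (27.0 + 2.020) = 6.69 × 2.020/29.02 = 0.466 V.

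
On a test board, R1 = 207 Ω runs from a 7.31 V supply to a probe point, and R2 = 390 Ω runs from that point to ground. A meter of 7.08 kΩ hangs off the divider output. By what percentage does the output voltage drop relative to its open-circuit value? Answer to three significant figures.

The divider's output (Thévenin) resistance is R1‖R2 = 135.2 Ω.
Fractional drop under load = R_th/(R_th + R_L) = 135.2 / (135.2 + 7080) = 0.01874.
So the output falls by 1.87 %.

1.87 %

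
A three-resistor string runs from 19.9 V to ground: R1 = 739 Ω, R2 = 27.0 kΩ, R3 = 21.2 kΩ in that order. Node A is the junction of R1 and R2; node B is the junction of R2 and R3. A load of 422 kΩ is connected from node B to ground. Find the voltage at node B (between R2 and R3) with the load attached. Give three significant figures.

At node B, R3 is in parallel with the load: R3‖R_L = 20190 Ω.
Below node A the resistance is R2 + (R3‖R_L) = 47190 Ω, so V_A = 19.9 × 47190/47920 = 19.59 V.
Then V_B = V_A × (R3‖R_L)/(R2 + R3‖R_L) = 19.59 × 20190/47190 = 8.38 V.

V ≈ 8.38 V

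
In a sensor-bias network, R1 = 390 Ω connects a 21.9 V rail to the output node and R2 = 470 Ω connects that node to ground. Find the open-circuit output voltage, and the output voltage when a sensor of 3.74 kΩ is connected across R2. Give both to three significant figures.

Unloaded: 12.0 V; loaded: 11.3 V

Open-circuit: V = 21.9 × 470/(390 + 470) = 12.0 V.
With the load, R2 becomes R2‖R_L = 417.5 Ω, so V = 21.9 × 417.5/807.5 = 11.3 V.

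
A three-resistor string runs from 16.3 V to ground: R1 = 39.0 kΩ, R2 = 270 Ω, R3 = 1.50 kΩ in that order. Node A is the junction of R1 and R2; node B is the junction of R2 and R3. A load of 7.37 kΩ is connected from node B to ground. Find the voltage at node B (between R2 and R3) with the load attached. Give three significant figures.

At node B, R3 is in parallel with the load: R3‖R_L = 1246 Ω.
Below node A the resistance is R2 + (R3‖R_L) = 1516 Ω, so V_A = 16.3 × 1516/40520 = 0.6100 V.
Then V_B = V_A × (R3‖R_L)/(R2 + R3‖R_L) = 0.6100 × 1246/1516 = 0.501 V.

V ≈ 0.501 V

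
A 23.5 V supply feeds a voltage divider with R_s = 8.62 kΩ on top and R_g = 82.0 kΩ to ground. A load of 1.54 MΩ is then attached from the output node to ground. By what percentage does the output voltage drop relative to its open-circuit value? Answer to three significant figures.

0.504 %

The divider's output (Thévenin) resistance is R_s‖R_g = 7.800 kΩ.
Fractional drop under load = R_th/(R_th + R_L) = 7.800 / (7.800 + 1540) = 0.005039.
So the output falls by 0.504 %.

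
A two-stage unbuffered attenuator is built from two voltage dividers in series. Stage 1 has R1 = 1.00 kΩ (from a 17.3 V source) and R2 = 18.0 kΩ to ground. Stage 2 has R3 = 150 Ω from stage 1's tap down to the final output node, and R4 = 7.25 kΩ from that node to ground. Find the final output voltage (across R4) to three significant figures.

V_out ≈ 14.2 V

Stage 2 presents R3+R4 = 7400 Ω as a load on stage 1's tap.
Stage 1's lower leg becomes R2‖(R3+R4) = 5244 Ω, so V_mid = 17.3 × 5244/6244 = 14.53 V.
Stage 2 is itself unloaded: V_out = V_mid × R4/(R3+R4) = 14.53 × 7250/7400 = 14.2 V.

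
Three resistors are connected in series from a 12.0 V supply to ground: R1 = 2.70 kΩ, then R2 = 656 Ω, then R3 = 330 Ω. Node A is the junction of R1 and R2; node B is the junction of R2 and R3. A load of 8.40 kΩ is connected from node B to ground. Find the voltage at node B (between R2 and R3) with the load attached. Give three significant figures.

At node B, R3 is in parallel with the load: R3‖R_L = 317.5 Ω.
Below node A the resistance is R2 + (R3‖R_L) = 973.5 Ω, so V_A = 12.0 × 973.5/3674 = 3.180 V.
Then V_B = V_A × (R3‖R_L)/(R2 + R3‖R_L) = 3.180 × 317.5/973.5 = 1.04 V.

V ≈ 1.04 V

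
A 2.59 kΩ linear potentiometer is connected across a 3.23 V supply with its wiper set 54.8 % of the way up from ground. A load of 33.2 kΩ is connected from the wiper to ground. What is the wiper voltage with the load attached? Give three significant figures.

V ≈ 1.74 V

The wiper splits the pot into (1−α)R = 1.171 kΩ above and αR = 1.419 kΩ below.
Lower section ‖ load = 1.361 kΩ.
V_wiper = 3.23 × 1.361/(1.171 + 1.361) = 1.74 V.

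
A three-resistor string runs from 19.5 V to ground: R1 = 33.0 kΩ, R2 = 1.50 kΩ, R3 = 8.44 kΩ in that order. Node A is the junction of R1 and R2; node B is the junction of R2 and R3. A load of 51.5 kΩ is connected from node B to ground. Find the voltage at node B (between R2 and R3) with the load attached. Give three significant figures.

V ≈ 3.39 V

At node B, R3 is in parallel with the load: R3‖R_L = 7.252 kΩ.
Below node A the resistance is R2 + (R3‖R_L) = 8.752 kΩ, so V_A = 19.5 × 8.752/41.75 = 4.087 V.
Then V_B = V_A × (R3‖R_L)/(R2 + R3‖R_L) = 4.087 × 7.252/8.752 = 3.39 V.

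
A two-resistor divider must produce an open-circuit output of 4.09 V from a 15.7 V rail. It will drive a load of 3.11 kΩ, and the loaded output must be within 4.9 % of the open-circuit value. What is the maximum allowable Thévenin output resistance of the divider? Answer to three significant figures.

Loading drop = R_th/(R_th + R_L) ≤ 0.0490, so R_th ≤ R_L · ε/(1−ε) = 3.11 kΩ × 0.0490/0.9510 = 160 Ω.

R_th ≤ 160 Ω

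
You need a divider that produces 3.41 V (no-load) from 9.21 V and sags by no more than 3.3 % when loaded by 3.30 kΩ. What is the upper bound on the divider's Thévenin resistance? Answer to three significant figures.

Loading drop = R_th/(R_th + R_L) ≤ 0.0330, so R_th ≤ R_L · ε/(1−ε) = 3.30 kΩ × 0.0330/0.9670 = 113 Ω.
(Any R1, R2 with R2/(R1+R2) = 0.370 and R1‖R2 ≤ 113 Ω will meet the spec.)

R_th ≤ 113 Ω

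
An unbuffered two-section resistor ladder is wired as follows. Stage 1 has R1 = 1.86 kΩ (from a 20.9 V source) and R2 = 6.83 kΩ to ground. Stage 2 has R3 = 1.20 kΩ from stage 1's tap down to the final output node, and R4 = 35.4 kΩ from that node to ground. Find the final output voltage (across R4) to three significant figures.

V_out ≈ 15.3 V

Stage 2 presents R3+R4 = 36.60 kΩ as a load on stage 1's tap.
Stage 1's lower leg becomes R2‖(R3+R4) = 5.756 kΩ, so V_mid = 20.9 × 5.756/7.616 = 15.80 V.
Stage 2 is itself unloaded: V_out = V_mid × R4/(R3+R4) = 15.80 × 35.4/36.60 = 15.3 V.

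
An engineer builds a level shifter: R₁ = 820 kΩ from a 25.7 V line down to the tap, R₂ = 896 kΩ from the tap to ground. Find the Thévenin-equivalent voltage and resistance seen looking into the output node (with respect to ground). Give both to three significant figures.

V_th is the open-circuit tap voltage: 25.7 × 896/(820 + 896) = 13.4 V.
With the supply zeroed, R₁ and R₂ appear in parallel from the tap: R_th = R₁‖R₂ = (820 × 896)/1716 = 428 kΩ.

V_th = 13.4 V, R_th = 428 kΩ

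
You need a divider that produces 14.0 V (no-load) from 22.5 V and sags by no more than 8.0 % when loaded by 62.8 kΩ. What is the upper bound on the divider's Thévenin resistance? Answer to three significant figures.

R_th ≤ 5.46 kΩ

Loading drop = R_th/(R_th + R_L) ≤ 0.0800, so R_th ≤ R_L · ε/(1−ε) = 62.8 kΩ × 0.0800/0.9200 = 5.46 kΩ.
(Any R1, R2 with R2/(R1+R2) = 0.622 and R1‖R2 ≤ 5.46 kΩ will meet the spec.)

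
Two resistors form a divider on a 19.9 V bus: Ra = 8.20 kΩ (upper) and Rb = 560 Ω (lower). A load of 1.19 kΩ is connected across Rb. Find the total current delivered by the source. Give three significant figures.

Rb‖R_L = 380.8 Ω, so the source sees Ra + Rb‖R_L = 8581 Ω.
I = 19.9 V / 8581 Ω = 2.32 mA.

I ≈ 2.32 mA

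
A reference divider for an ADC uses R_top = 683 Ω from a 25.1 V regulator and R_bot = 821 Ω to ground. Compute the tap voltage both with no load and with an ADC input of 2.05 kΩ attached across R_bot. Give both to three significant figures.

Open-circuit: V = 25.1 × 821/(683 + 821) = 13.7 V.
With the load, R_bot becomes R_bot‖R_L = 586.2 Ω, so V = 25.1 × 586.2/1269 = 11.6 V.

Unloaded: 13.7 V; loaded: 11.6 V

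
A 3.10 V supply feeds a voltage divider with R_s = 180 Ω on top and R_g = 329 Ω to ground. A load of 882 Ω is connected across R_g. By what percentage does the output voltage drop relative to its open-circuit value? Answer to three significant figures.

11.7 %

Unloaded V = 3.10 × 329/509.0 = 2.0037 V.
Loaded: R_g‖R_L = 239.6 Ω, giving V = 3.10 × 239.6/419.6 = 1.7702 V.
Drop = (2.0037 − 1.7702) / 2.0037 = 11.7 %.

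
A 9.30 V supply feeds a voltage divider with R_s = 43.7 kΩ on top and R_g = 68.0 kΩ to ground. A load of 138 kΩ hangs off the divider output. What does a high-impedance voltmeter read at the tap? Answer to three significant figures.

V_out ≈ 4.75 V

The load sits in parallel with R_g: R_g‖R_L = (68.0 × 138) / (68.0 + 138) = 45.55 kΩ.
V_out = 9.30 × 45.55 / (43.7 + 45.55) = 9.30 × 45.55/89.25 = 4.75 V.
(Unloaded it would have been 5.66 V.)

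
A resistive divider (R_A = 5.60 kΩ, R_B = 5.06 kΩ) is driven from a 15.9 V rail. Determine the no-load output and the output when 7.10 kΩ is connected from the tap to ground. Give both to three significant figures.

Unloaded: 7.55 V; loaded: 5.49 V

Open-circuit: V = 15.9 × 5.06/(5.60 + 5.06) = 7.55 V.
With the load, R_B becomes R_B‖R_L = 2.954 kΩ, so V = 15.9 × 2.954/8.554 = 5.49 V.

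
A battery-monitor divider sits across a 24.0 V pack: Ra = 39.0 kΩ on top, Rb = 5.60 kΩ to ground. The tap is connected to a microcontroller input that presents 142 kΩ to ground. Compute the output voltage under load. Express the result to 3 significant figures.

V_out ≈ 2.91 V

The load sits in parallel with Rb: Rb‖R_L = (5.60 × 142) / (5.60 + 142) = 5.388 kΩ.
V_out = 24.0 × 5.388 / (39.0 + 5.388) = 24.0 × 5.388/44.39 = 2.91 V.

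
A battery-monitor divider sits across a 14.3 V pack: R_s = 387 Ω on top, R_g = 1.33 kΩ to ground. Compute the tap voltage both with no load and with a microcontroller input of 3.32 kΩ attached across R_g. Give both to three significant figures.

Unloaded: 11.1 V; loaded: 10.2 V

Open-circuit: V = 14.3 × 1330/(387 + 1330) = 11.1 V.
With the load, R_g becomes R_g‖R_L = 949.6 Ω, so V = 14.3 × 949.6/1337 = 10.2 V.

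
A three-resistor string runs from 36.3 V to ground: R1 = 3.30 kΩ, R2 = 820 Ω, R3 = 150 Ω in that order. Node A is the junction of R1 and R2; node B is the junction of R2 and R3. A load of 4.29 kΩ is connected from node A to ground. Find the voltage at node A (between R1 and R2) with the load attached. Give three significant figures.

Below node A the series string R2+R3 = 970.0 Ω sits in parallel with the 4290 Ω load: 791.1 Ω.
V_A = 36.3 × 791.1/(3300 + 791.1) = 7.02 V.

V ≈ 7.02 V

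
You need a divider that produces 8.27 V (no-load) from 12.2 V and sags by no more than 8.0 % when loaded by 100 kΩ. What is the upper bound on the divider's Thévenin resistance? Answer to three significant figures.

R_th ≤ 8.70 kΩ

Loading drop = R_th/(R_th + R_L) ≤ 0.0800, so R_th ≤ R_L · ε/(1−ε) = 100 kΩ × 0.0800/0.9200 = 8.70 kΩ.
(Any R1, R2 with R2/(R1+R2) = 0.678 and R1‖R2 ≤ 8.70 kΩ will meet the spec.)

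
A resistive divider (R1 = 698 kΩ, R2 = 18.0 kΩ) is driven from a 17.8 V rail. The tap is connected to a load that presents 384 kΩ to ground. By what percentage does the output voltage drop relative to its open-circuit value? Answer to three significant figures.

4.37 %

The divider's output (Thévenin) resistance is R1‖R2 = 17.55 kΩ.
Fractional drop under load = R_th/(R_th + R_L) = 17.55 / (17.55 + 384) = 0.04370.
So the output falls by 4.37 %.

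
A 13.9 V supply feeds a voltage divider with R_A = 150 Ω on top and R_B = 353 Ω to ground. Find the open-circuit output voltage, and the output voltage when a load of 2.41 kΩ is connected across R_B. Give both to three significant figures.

Unloaded: 9.75 V; loaded: 9.35 V

Open-circuit: V = 13.9 × 353/(150 + 353) = 9.75 V.
With the load, R_B becomes R_B‖R_L = 307.9 Ω, so V = 13.9 × 307.9/457.9 = 9.35 V.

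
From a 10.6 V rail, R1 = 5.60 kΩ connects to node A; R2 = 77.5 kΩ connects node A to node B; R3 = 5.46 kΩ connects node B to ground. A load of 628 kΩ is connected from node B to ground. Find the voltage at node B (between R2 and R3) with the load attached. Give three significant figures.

V ≈ 0.648 V

At node B, R3 is in parallel with the load: R3‖R_L = 5.413 kΩ.
Below node A the resistance is R2 + (R3‖R_L) = 82.91 kΩ, so V_A = 10.6 × 82.91/88.51 = 9.929 V.
Then V_B = V_A × (R3‖R_L)/(R2 + R3‖R_L) = 9.929 × 5.413/82.91 = 0.648 V.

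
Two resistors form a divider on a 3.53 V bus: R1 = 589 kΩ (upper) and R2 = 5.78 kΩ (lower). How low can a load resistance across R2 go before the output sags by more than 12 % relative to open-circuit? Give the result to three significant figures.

Output resistance R_th = R1‖R2 = (589 × 5.78)/594.8 = 5.724 kΩ.
The fractional drop is R_th/(R_th + R_L); requiring this ≤ 0.120 gives R_L ≥ R_th(1/0.120 − 1) = 5.724 × 7.333 = 42.0 kΩ.

R_L(min) ≈ 42.0 kΩ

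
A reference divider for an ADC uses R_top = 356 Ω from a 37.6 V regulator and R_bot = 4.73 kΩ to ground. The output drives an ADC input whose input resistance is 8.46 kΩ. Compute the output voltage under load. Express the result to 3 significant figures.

The load sits in parallel with R_bot: R_bot‖R_L = (4730 × 8460) / (4730 + 8460) = 3034 Ω.
V_out = 37.6 × 3034 / (356 + 3034) = 37.6 × 3034/3390 = 33.7 V.
(Unloaded it would have been 35.0 V.)

V_out ≈ 33.7 V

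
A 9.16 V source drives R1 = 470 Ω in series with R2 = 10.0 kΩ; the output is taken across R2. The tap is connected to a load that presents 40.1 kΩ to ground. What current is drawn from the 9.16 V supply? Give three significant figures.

I ≈ 1.08 mA

R2‖R_L = 8004 Ω, so the source sees R1 + R2‖R_L = 8474 Ω.
I = 9.16 V / 8474 Ω = 1.08 mA.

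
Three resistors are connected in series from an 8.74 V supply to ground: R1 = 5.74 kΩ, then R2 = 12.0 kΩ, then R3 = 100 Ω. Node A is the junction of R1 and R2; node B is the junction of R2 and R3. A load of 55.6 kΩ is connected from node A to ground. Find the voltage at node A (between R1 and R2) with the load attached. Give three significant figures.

V ≈ 5.54 V

Below node A the series string R2+R3 = 12100 Ω sits in parallel with the 55600 Ω load: 9937 Ω.
V_A = 8.74 × 9937/(5740 + 9937) = 5.54 V.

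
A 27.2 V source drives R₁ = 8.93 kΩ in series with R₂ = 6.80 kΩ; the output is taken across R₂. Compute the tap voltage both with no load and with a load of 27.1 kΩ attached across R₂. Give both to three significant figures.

Open-circuit: V = 27.2 × 6.80/(8.93 + 6.80) = 11.8 V.
With the load, R₂ becomes R₂‖R_L = 5.436 kΩ, so V = 27.2 × 5.436/14.37 = 10.3 V.

Unloaded: 11.8 V; loaded: 10.3 V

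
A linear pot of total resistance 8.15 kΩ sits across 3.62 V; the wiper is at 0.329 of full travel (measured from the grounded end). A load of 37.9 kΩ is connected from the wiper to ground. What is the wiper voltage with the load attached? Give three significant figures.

The wiper splits the pot into (1−α)R = 5.469 kΩ above and αR = 2.681 kΩ below.
Lower section ‖ load = 2.504 kΩ.
V_wiper = 3.62 × 2.504/(5.469 + 2.504) = 1.14 V.

V ≈ 1.14 V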